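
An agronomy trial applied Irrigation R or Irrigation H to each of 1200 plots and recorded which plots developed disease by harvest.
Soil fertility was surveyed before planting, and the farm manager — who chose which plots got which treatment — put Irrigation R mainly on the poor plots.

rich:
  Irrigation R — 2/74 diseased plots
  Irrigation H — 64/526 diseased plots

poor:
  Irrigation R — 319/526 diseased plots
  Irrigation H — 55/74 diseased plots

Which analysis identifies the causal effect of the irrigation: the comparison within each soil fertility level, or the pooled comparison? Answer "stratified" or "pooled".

Soil fertility differs across irrigations for reasons unrelated to any effect of the irrigation itself, and it separately predicts the outcome — a classic confounder. We must compare within soil fertility levels.
Within each level — rich: 2.7% vs 12.2%; poor: 60.6% vs 74.3% — Irrigation R is lower every time.

stratified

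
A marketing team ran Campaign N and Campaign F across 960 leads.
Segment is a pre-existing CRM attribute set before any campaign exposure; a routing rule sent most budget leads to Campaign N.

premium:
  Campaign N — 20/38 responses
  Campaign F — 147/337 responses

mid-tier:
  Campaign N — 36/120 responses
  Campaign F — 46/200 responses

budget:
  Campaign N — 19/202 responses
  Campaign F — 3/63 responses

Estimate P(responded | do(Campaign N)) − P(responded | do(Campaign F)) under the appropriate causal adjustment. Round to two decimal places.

Within every customer segment level Campaign N has the higher rate, yet pooled Campaign F does — Simpson's reversal.
The imbalance in customer segment arose from how leads were allocated, not from anything the campaign did; and customer segment independently affects the outcome. The pooled gap is confounded — condition on customer segment.
Adjusting over the population distribution of customer segment: 0.391·(0.526−0.436) + 0.333·(0.300−0.230) + 0.276·(0.094−0.048) = +0.071.

+0.07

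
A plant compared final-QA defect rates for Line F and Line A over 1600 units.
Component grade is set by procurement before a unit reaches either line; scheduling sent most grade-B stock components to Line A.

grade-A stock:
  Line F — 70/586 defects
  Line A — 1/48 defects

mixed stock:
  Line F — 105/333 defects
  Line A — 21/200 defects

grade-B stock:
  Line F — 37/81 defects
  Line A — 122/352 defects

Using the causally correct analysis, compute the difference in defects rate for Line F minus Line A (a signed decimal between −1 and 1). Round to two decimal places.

+0.14

The stratified and pooled comparisons disagree (Line A wins within each component grade; Line F wins overall), so the answer turns on the causal role of component grade.
Component grade satisfies the back-door criterion: it is not a descendant of the line, and it blocks the spurious path from line to outcome. Adjusting for it (i.e., using the within-component grade rates) gives the causal effect.
Adjusting over the population distribution of component grade: 0.396·(0.119−0.021) + 0.333·(0.315−0.105) + 0.271·(0.457−0.347) = +0.139.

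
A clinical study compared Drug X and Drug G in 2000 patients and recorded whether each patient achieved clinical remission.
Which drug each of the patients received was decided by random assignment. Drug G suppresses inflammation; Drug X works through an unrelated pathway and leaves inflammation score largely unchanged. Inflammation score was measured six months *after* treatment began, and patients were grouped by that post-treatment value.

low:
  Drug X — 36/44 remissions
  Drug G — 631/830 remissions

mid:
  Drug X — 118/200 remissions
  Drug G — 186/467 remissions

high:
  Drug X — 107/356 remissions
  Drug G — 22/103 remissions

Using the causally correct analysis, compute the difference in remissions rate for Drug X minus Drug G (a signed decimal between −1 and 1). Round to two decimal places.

The stratified and pooled comparisons disagree (Drug X wins within each inflammation score; Drug G wins overall), so the answer turns on the causal role of inflammation score.
Stratifying would compare drugs among patients the drugs themselves sorted into inflammation score groups — a form of selection on an intermediate. The unconditioned pooled rates give the total causal effect.
The causal difference is the pooled difference: 0.435 − 0.599 = -0.164.

-0.16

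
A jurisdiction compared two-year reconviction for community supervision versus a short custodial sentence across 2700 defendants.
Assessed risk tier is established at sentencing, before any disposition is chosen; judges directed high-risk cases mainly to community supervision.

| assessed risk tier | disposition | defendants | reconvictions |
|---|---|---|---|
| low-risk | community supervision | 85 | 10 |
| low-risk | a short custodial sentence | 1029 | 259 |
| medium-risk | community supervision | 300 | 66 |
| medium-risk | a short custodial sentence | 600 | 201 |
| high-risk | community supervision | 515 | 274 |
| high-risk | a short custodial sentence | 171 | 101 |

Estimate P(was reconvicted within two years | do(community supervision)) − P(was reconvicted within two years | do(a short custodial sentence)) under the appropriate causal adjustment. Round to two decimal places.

Since assessed risk tier is a pre-existing factor (not a product of the disposition) and it affects the outcome on its own, it is a confounder. The stratified rates, not the pooled rate, identify the causal effect.
Adjusting over the population distribution of assessed risk tier: 0.413·(0.118−0.252) + 0.333·(0.220−0.335) + 0.254·(0.532−0.591) = -0.109.

-0.11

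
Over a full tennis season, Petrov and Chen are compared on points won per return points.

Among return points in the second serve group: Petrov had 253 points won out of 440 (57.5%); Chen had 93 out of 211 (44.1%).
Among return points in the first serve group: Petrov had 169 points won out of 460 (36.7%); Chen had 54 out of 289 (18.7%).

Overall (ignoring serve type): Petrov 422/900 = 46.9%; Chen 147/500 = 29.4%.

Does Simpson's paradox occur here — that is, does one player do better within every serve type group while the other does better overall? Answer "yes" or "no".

Within each serve type level (second serve 57.5% vs 44.1%; first serve 36.7% vs 18.7%), Petrov has the higher rate every time. Pooled: 46.9% vs 29.4% — Petrov has the higher rate overall. They agree.

no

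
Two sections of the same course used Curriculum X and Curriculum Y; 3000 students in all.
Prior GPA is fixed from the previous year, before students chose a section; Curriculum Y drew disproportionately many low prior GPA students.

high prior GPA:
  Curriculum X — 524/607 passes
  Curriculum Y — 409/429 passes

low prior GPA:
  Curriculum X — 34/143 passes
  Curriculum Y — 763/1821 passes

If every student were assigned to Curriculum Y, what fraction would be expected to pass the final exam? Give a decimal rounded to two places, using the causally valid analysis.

Since prior GPA band is a pre-existing factor (not a product of the teaching method) and it affects the outcome on its own, it is a confounder. The stratified rates, not the pooled rate, identify the causal effect.
Standardising Curriculum Y to the population prior GPA band mix: 0.345·409/429 + 0.655·763/1821 = 0.604.

0.60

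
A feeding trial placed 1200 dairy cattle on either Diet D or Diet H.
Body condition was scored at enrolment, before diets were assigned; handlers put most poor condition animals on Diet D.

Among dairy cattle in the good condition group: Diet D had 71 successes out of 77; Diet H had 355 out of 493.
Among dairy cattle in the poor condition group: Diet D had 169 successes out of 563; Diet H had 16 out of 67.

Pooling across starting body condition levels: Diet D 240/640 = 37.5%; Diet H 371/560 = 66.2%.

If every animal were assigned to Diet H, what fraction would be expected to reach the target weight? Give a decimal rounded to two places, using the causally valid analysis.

The stratified and pooled comparisons disagree (Diet D wins within each starting body condition; Diet H wins overall), so the answer turns on the causal role of starting body condition.
Starting body condition differs across diets for reasons unrelated to any effect of the diet itself, and it separately predicts the outcome — a classic confounder. We must compare within starting body condition levels.
Standardising Diet H to the population starting body condition mix: 0.475·355/493 + 0.525·16/67 = 0.467.

0.47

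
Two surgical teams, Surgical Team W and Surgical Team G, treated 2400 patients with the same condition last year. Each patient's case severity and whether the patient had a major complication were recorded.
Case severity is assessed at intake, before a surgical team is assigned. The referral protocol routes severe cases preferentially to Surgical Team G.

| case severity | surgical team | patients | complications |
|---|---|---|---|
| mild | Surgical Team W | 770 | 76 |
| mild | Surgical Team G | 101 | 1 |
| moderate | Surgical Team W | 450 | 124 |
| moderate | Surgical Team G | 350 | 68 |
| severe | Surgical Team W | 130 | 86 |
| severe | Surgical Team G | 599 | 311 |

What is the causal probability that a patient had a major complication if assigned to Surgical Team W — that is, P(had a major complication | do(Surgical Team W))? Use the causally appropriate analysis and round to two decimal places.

0.33

The case severity-specific comparison favours Surgical Team G throughout, but the pooled figures favour Surgical Team W. The question is whether to condition on case severity.
Case severity differs across surgical teams for reasons unrelated to any effect of the surgical team itself, and it separately predicts the outcome — a classic confounder. We must compare within case severity levels.
Standardising Surgical Team W to the population case severity mix: 0.363·76/770 + 0.333·124/450 + 0.304·86/130 = 0.329.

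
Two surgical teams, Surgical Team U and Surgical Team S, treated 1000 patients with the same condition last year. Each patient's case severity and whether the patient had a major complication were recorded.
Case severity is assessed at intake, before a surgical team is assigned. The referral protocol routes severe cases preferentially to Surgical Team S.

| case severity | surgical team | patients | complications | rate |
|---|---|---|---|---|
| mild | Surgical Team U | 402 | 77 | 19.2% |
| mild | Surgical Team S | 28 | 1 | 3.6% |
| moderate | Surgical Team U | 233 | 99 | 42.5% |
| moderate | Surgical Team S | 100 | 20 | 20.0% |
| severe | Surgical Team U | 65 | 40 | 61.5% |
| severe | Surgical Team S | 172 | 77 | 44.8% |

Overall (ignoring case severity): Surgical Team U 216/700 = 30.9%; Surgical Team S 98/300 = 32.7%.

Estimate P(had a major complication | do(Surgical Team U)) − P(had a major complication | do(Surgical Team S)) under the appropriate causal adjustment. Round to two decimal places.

+0.18

Case severity is set before the surgical team has any effect — it is not caused by the surgical team — and it independently drives the outcome. That makes it a confounder, so the causal comparison is within case severity levels.
Adjusting over the population distribution of case severity: 0.430·(0.192−0.036) + 0.333·(0.425−0.200) + 0.237·(0.615−0.448) = +0.182.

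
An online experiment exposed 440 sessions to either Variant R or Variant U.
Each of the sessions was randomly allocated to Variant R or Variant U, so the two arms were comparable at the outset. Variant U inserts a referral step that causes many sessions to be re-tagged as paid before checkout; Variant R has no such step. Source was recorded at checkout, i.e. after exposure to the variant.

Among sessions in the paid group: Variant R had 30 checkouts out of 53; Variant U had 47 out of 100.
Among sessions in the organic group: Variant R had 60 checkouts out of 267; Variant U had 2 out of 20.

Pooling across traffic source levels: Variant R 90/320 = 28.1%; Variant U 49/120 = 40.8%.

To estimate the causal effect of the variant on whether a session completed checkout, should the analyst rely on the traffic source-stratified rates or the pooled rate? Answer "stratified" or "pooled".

Because the variant influences traffic source, traffic source is a post-treatment mediator, not a confounder. Stratifying on it would bias the estimate; the causal effect is the crude pooled difference.
Pooled: Variant R 28.1% vs Variant U 40.8%; Variant U is higher overall.

pooled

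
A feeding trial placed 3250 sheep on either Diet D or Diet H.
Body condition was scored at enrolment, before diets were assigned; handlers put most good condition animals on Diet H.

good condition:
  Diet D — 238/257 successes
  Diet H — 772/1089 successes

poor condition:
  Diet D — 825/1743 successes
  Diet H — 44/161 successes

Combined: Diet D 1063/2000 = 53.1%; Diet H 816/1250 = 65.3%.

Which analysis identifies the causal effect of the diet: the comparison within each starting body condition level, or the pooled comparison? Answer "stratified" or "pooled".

stratified

Since starting body condition is a pre-existing factor (not a product of the diet) and it affects the outcome on its own, it is a confounder. The stratified rates, not the pooled rate, identify the causal effect.
Within each level — good condition: 92.6% vs 70.9%; poor condition: 47.3% vs 27.3% — Diet D is higher every time.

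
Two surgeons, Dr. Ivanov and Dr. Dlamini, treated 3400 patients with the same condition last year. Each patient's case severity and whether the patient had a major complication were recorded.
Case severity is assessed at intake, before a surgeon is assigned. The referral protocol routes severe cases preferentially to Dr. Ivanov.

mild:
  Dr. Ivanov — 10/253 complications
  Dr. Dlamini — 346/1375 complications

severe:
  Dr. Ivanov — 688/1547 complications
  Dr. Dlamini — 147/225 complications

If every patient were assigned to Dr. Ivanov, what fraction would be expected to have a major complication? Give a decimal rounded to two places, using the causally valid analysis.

The imbalance in case severity arose from how patients were allocated, not from anything the surgeon did; and case severity independently affects the outcome. The pooled gap is confounded — condition on case severity.
Standardising Dr. Ivanov to the population case severity mix: 0.479·10/253 + 0.521·688/1547 = 0.251.

0.25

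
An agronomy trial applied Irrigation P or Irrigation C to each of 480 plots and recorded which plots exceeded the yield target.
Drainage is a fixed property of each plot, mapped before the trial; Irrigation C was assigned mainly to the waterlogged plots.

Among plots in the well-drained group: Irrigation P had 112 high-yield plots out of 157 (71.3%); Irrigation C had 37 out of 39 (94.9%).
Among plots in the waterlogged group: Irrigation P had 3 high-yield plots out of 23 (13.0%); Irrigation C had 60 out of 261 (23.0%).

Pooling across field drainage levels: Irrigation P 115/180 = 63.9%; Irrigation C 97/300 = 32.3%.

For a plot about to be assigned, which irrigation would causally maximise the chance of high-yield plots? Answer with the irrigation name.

Irrigation C is higher inside every field drainage stratum but Irrigation P is higher in aggregate. Whether to stratify depends on how field drainage relates to the irrigation.
Nothing the irrigation does changes field drainage; the imbalance is an allocation artefact. With field drainage also predicting the outcome, the pooled figure is confounded, and the within-stratum comparison is the causal one.
Within each level — well-drained: 71.3% vs 94.9%; waterlogged: 13.0% vs 23.0% — Irrigation C is higher every time.

Irrigation C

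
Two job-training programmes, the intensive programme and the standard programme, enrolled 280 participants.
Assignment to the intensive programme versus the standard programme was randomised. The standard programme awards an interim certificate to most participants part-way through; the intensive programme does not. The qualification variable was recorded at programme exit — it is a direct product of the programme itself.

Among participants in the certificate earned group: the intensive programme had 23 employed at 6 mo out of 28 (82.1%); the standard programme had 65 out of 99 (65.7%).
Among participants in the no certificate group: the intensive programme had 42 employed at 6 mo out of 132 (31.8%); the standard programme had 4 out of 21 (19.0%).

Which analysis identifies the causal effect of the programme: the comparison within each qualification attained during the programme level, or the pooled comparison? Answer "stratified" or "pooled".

The distribution of qualification attained during the programme is itself part of what the programme does — it is an intermediate outcome. Holding it fixed would remove that part of the effect; the total effect is the pooled difference.
Pooled: the intensive programme 40.6% vs the standard programme 57.5%; the standard programme is higher overall.

pooled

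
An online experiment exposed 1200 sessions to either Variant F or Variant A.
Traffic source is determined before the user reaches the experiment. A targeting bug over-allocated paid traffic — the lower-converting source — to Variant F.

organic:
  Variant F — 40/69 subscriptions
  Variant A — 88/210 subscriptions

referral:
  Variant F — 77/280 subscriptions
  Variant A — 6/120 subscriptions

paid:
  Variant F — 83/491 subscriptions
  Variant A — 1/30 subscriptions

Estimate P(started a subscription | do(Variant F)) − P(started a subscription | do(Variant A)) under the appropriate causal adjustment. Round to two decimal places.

+0.17

The imbalance in traffic source arose from how sessions were allocated, not from anything the variant did; and traffic source independently affects the outcome. The pooled gap is confounded — condition on traffic source.
Adjusting over the population distribution of traffic source: 0.233·(0.580−0.419) + 0.333·(0.275−0.050) + 0.434·(0.169−0.033) = +0.171.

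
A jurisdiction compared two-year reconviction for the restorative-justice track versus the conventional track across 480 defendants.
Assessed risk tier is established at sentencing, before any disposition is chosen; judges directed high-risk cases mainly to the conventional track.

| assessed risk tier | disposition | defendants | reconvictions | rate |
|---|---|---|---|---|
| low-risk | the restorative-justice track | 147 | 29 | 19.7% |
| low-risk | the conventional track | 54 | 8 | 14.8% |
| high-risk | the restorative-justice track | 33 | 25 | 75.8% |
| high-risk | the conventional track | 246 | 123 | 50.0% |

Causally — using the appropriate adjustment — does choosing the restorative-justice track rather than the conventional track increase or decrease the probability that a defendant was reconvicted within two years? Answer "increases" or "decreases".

increases

Assessed risk tier differs across dispositions for reasons unrelated to any effect of the disposition itself, and it separately predicts the outcome — a classic confounder. We must compare within assessed risk tier levels.
Within each level — low-risk: 19.7% vs 14.8%; high-risk: 75.8% vs 50.0% — the conventional track is lower every time.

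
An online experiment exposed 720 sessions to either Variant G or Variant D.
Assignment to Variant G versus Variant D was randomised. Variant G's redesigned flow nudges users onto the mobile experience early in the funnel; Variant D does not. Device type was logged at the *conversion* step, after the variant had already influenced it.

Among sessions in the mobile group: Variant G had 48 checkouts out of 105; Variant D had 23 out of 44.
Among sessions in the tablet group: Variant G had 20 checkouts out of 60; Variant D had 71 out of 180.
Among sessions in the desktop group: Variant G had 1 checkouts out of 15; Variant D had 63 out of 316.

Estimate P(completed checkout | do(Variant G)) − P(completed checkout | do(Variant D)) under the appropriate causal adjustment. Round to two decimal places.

Device type here is a post-treatment variable shaped by the variant; conditioning on it would introduce bias rather than remove it. The overall comparison is the causal one.
The causal difference is the pooled difference: 0.383 − 0.291 = +0.093.

+0.09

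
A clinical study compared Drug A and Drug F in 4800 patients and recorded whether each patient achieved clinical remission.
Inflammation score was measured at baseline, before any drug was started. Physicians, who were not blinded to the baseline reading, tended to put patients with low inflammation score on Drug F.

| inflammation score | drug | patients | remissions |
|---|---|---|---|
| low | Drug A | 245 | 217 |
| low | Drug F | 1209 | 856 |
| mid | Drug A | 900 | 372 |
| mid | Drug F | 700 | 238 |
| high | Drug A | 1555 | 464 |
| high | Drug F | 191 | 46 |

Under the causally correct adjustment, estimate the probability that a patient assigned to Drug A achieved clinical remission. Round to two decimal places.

0.51

Inflammation score satisfies the back-door criterion: it is not a descendant of the drug, and it blocks the spurious path from drug to outcome. Adjusting for it (i.e., using the within-inflammation score rates) gives the causal effect.
Standardising Drug A to the population inflammation score mix: 0.303·217/245 + 0.333·372/900 + 0.364·464/1555 = 0.515.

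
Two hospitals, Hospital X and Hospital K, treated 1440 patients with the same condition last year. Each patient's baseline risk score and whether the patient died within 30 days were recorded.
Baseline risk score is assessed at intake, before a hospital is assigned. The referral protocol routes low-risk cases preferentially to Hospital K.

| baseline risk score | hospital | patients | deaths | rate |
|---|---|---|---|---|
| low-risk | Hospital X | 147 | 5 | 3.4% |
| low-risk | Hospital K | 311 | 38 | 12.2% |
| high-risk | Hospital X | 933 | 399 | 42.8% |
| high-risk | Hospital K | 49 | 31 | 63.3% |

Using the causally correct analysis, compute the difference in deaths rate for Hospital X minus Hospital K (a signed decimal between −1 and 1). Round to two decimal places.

-0.17

Nothing the hospital does changes baseline risk score; the imbalance is an allocation artefact. With baseline risk score also predicting the outcome, the pooled figure is confounded, and the within-stratum comparison is the causal one.
Adjusting over the population distribution of baseline risk score: 0.318·(0.034−0.122) + 0.682·(0.428−0.633) = -0.168.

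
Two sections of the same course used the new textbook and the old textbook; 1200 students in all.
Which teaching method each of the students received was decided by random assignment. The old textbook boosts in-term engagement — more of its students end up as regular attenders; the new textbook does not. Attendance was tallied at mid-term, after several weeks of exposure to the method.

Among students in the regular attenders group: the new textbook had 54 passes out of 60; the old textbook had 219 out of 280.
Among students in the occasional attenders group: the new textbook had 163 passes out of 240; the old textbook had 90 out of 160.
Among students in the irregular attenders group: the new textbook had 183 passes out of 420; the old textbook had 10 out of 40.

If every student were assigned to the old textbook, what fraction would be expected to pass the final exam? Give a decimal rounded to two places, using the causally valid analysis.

0.66

Within every mid-term attendance level the new textbook has the higher rate, yet pooled the old textbook does — Simpson's reversal.
Because the teaching method influences mid-term attendance, mid-term attendance is a post-treatment mediator, not a confounder. Stratifying on it would bias the estimate; the causal effect is the crude pooled difference.
So P(outcome | do(the old textbook)) is just the pooled rate for the old textbook: 319/480 = 0.665.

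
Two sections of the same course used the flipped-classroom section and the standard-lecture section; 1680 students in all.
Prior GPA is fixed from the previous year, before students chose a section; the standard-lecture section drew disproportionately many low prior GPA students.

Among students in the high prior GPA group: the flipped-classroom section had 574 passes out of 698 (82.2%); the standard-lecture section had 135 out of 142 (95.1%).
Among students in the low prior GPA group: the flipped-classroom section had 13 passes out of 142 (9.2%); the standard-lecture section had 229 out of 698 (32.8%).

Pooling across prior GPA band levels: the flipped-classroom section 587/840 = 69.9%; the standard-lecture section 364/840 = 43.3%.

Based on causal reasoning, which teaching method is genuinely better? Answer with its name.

Prior GPA band satisfies the back-door criterion: it is not a descendant of the teaching method, and it blocks the spurious path from teaching method to outcome. Adjusting for it (i.e., using the within-prior GPA band rates) gives the causal effect.
Within each level — high prior GPA: 82.2% vs 95.1%; low prior GPA: 9.2% vs 32.8% — the standard-lecture section is higher every time.

the standard-lecture section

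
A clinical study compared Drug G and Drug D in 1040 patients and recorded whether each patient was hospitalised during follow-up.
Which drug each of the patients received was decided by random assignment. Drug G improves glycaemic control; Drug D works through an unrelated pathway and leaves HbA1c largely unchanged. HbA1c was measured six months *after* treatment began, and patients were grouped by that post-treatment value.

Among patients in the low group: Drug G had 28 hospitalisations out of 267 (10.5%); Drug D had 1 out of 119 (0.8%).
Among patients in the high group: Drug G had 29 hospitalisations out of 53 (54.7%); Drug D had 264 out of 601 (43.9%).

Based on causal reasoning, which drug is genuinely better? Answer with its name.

The stratified and pooled comparisons disagree (Drug D wins within each HbA1c; Drug G wins overall), so the answer turns on the causal role of HbA1c.
HbA1c lies on the pathway drug → HbA1c → outcome, so adjusting for it blocks the indirect effect. For the total causal effect of drug, use the unadjusted pooled rates.
Pooled: Drug G 17.8% vs Drug D 36.8%; Drug G is lower overall.

Drug G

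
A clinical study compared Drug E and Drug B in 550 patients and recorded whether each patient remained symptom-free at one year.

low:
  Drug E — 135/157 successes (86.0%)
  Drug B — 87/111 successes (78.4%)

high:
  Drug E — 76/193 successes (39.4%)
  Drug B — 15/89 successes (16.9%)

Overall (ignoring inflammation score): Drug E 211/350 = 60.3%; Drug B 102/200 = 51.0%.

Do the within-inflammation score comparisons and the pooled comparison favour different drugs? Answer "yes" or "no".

no

Within each inflammation score level (low 86.0% vs 78.4%; high 39.4% vs 16.9%), Drug E has the higher rate every time. Pooled: 60.3% vs 51.0% — Drug E has the higher rate overall. They agree.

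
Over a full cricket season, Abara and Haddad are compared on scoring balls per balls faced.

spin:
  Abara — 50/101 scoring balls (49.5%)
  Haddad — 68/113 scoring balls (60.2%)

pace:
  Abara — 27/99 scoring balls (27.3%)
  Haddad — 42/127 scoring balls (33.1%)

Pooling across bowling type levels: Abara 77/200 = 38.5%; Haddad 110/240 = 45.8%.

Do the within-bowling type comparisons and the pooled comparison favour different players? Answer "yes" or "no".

no

Within each bowling type level (spin 49.5% vs 60.2%; pace 27.3% vs 33.1%), Haddad has the higher rate every time. Pooled: 38.5% vs 45.8% — Haddad has the higher rate overall. They agree.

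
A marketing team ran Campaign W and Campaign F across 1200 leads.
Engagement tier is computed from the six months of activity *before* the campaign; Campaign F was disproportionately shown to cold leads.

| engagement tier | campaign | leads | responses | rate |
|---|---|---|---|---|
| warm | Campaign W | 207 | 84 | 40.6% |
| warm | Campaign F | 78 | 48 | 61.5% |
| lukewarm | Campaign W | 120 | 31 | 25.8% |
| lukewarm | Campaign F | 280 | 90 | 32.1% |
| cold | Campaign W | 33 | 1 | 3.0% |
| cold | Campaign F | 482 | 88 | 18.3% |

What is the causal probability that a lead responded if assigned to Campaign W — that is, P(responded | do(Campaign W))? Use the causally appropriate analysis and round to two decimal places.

0.20

The engagement tier-specific comparison favours Campaign F throughout, but the pooled figures favour Campaign W. The question is whether to condition on engagement tier.
The imbalance in engagement tier arose from how leads were allocated, not from anything the campaign did; and engagement tier independently affects the outcome. The pooled gap is confounded — condition on engagement tier.
Standardising Campaign W to the population engagement tier mix: 0.237·84/207 + 0.333·31/120 + 0.429·1/33 = 0.195.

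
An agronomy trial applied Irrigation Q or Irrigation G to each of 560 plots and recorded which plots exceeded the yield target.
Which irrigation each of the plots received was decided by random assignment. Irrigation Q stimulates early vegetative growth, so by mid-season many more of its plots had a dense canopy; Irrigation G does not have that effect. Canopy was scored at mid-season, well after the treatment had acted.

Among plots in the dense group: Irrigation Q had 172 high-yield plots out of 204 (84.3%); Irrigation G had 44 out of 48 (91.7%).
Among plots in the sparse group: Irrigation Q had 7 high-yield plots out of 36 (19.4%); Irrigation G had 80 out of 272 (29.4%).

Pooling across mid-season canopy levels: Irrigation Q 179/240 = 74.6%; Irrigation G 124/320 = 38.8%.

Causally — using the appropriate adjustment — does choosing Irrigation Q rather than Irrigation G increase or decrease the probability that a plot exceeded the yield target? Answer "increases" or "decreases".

increases

Mid-season canopy is recorded after the irrigation and is itself shifted by it — it sits on the causal path from irrigation to outcome. Conditioning on a mediator would strip out part of the effect we want; the pooled comparison gives the total causal effect.
Pooled: Irrigation Q 74.6% vs Irrigation G 38.8%; Irrigation Q is higher overall.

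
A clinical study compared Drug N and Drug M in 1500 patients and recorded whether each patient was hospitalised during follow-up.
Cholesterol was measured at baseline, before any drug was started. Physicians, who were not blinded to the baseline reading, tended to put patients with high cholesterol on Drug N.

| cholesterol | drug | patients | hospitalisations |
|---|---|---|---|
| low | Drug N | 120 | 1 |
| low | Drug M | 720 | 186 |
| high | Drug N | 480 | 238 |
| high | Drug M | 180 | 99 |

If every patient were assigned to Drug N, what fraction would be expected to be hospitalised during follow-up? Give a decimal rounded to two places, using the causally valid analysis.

Since cholesterol is a pre-existing factor (not a product of the drug) and it affects the outcome on its own, it is a confounder. The stratified rates, not the pooled rate, identify the causal effect.
Standardising Drug N to the population cholesterol mix: 0.560·1/120 + 0.440·238/480 = 0.223.

0.22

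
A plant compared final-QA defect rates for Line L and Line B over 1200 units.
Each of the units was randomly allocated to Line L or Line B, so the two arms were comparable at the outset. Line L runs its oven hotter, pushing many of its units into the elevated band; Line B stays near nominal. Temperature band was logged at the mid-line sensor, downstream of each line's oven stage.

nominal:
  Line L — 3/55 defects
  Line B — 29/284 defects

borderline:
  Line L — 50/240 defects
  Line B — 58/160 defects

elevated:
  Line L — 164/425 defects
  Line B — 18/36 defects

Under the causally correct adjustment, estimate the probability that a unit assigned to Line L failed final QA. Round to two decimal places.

In-process temperature band is recorded after the line and is itself shifted by it — it sits on the causal path from line to outcome. Conditioning on a mediator would strip out part of the effect we want; the pooled comparison gives the total causal effect.
So P(outcome | do(Line L)) is just the pooled rate for Line L: 217/720 = 0.301.

0.30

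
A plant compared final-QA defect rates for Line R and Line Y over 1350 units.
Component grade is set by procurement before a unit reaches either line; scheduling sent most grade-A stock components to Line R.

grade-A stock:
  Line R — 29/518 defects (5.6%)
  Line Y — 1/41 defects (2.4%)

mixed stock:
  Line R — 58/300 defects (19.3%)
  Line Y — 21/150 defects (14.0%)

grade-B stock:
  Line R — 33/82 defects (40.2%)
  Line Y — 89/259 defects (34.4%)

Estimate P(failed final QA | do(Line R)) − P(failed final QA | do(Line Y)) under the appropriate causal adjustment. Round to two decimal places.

+0.05

Here component grade is a common cause — it drives both which line a case falls under and the outcome. The crude comparison mixes populations; the stratum-specific rates are the causally relevant ones.
Adjusting over the population distribution of component grade: 0.414·(0.056−0.024) + 0.333·(0.193−0.140) + 0.253·(0.402−0.344) = +0.046.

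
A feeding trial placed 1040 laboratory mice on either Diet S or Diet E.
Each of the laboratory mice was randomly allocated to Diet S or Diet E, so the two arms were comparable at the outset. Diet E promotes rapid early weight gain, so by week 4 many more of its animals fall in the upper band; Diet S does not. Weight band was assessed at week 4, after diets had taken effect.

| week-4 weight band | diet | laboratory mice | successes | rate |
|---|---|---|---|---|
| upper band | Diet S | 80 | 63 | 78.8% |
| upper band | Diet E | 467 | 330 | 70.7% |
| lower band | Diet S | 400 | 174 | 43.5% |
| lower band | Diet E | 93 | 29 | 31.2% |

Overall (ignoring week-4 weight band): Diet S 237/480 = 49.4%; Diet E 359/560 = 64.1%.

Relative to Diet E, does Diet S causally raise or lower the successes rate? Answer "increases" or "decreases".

Week-4 weight band lies on the pathway diet → week-4 weight band → outcome, so adjusting for it blocks the indirect effect. For the total causal effect of diet, use the unadjusted pooled rates.
Pooled: Diet S 49.4% vs Diet E 64.1%; Diet E is higher overall.

decreases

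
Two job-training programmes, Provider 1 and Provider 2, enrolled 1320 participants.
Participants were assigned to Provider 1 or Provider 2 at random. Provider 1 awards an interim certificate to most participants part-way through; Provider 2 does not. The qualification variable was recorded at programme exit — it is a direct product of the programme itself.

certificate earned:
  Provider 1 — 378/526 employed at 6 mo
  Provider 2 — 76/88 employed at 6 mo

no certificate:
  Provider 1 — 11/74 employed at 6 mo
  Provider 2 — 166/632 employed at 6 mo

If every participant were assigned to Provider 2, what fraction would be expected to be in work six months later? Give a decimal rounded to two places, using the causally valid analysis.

Provider 2 is higher inside every qualification attained during the programme stratum but Provider 1 is higher in aggregate. Whether to stratify depends on how qualification attained during the programme relates to the programme.
Qualification attained during the programme lies on the pathway programme → qualification attained during the programme → outcome, so adjusting for it blocks the indirect effect. For the total causal effect of programme, use the unadjusted pooled rates.
So P(outcome | do(Provider 2)) is just the pooled rate for Provider 2: 242/720 = 0.336.

0.34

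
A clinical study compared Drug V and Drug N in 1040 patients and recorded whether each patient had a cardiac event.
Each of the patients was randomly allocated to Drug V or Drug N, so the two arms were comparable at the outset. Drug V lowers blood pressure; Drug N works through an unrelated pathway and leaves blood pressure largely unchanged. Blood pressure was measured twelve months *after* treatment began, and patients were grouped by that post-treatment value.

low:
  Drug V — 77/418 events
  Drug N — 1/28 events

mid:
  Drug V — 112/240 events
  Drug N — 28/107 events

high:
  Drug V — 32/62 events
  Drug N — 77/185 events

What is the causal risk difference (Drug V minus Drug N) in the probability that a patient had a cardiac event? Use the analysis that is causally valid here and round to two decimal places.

-0.02

Stratifying would compare drugs among patients the drugs themselves sorted into blood pressure groups — a form of selection on an intermediate. The unconditioned pooled rates give the total causal effect.
The causal difference is the pooled difference: 0.307 − 0.331 = -0.024.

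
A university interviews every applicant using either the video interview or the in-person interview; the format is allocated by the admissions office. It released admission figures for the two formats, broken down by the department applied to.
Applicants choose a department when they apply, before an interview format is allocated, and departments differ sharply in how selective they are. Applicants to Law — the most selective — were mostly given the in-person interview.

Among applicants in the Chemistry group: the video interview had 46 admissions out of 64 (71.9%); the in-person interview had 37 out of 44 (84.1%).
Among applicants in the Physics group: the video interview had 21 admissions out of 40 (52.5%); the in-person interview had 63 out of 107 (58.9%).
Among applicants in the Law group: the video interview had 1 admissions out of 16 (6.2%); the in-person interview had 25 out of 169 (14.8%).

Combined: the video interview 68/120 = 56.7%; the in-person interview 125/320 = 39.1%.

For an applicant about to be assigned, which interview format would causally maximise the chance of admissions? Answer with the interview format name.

the in-person interview

the in-person interview is higher inside every department stratum but the video interview is higher in aggregate. Whether to stratify depends on how department relates to the interview format.
Department satisfies the back-door criterion: it is not a descendant of the interview format, and it blocks the spurious path from interview format to outcome. Adjusting for it (i.e., using the within-department rates) gives the causal effect.
Within each level — Chemistry: 71.9% vs 84.1%; Physics: 52.5% vs 58.9%; Law: 6.2% vs 14.8% — the in-person interview is higher every time.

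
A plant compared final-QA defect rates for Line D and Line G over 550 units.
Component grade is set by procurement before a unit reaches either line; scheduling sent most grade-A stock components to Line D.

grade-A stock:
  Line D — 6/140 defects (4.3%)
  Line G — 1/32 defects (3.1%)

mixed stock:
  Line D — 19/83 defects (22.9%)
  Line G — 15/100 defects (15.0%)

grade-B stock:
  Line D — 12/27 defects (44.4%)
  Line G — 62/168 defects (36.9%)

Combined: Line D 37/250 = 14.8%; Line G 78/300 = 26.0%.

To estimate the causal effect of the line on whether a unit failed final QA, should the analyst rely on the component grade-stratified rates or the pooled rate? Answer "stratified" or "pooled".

stratified

The imbalance in component grade arose from how units were allocated, not from anything the line did; and component grade independently affects the outcome. The pooled gap is confounded — condition on component grade.
Within each level — grade-A stock: 4.3% vs 3.1%; mixed stock: 22.9% vs 15.0%; grade-B stock: 44.4% vs 36.9% — Line G is lower every time.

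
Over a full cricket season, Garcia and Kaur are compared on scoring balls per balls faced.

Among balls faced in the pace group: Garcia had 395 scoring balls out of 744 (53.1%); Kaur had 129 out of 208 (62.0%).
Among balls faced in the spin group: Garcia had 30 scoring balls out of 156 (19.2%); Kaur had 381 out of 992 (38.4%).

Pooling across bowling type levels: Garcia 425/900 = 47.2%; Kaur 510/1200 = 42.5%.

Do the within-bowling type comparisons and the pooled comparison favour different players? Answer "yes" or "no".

yes

Within each bowling type level (pace 53.1% vs 62.0%; spin 19.2% vs 38.4%), Kaur has the higher rate every time. Pooled: 47.2% vs 42.5% — Garcia has the higher rate overall. The two comparisons disagree.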